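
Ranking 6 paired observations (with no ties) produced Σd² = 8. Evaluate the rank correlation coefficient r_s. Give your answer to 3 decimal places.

0.771

ρ = 1 − 6Σd² / [n(n²−1)] = 1 − 6×8 / (6×35)
  = 1 − 48/210 = 1 − 0.2286 ≈ 0.771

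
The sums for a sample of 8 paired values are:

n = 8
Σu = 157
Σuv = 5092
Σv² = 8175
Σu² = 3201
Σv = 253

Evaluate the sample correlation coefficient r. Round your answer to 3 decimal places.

0.879

r = (nΣuv − ΣuΣv) / √[(nΣu² − (Σu)²)(nΣv² − (Σv)²)]
Numerator: 8×5092 − 157×253 = 1015
Denominator: √[(25608 − 24649)(65400 − 64009)] = √[959 × 1391] = 1154.9758
r = 1015 / 1154.9758 ≈ 0.879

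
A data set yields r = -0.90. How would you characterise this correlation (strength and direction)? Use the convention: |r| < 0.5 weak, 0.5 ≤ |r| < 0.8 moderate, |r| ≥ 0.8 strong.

strong negative

r = -0.90 < 0 so the relationship is negative.
|r| = 0.90, which falls in the strong range.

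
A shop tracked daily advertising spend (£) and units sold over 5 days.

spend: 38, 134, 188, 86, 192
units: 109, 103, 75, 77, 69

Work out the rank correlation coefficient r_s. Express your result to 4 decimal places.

-0.9000

Rank spend: 1, 3, 4, 2, 5
Rank units: 5, 4, 2, 3, 1
d = rank(spend) − rank(units): -4, -1, 2, -1, 4; Σd² = 38
ρ = 1 − 6Σd² / [n(n²−1)] = 1 − 6×38 / (5×24) = 1 − 228/120 ≈ -0.9000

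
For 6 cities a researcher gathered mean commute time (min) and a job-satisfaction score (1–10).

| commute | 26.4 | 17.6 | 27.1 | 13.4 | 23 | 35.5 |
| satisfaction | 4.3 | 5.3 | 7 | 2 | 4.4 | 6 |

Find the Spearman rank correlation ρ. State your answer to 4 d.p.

Rank commute: 4, 2, 5, 1, 3, 6
Rank satisfaction: 2, 4, 6, 1, 3, 5
d = rank(commute) − rank(satisfaction): 2, -2, -1, 0, 0, 1; Σd² = 10
ρ = 1 − 6Σd² / [n(n²−1)] = 1 − 6×10 / (6×35) = 1 − 60/210 ≈ 0.7143

0.7143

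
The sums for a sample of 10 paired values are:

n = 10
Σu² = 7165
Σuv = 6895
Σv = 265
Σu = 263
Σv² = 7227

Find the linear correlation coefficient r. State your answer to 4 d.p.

-0.3307

r = (nΣuv − ΣuΣv) / √[(nΣu² − (Σu)²)(nΣv² − (Σv)²)]
Numerator: 10×6895 − 263×265 = -745
Denominator: √[(71650 − 69169)(72270 − 70225)] = √[2481 × 2045] = 2252.4753
r = -745 / 2252.4753 ≈ -0.3307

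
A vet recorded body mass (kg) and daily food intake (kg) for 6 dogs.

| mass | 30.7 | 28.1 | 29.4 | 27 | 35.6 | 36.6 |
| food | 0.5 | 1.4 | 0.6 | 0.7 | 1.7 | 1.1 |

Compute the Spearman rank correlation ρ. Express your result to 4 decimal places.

Rank mass: 4, 2, 3, 1, 5, 6
Rank food: 1, 5, 2, 3, 6, 4
d = rank(mass) − rank(food): 3, -3, 1, -2, -1, 2; Σd² = 28
ρ = 1 − 6Σd² / [n(n²−1)] = 1 − 6×28 / (6×35) = 1 − 168/210 ≈ 0.2000

0.2000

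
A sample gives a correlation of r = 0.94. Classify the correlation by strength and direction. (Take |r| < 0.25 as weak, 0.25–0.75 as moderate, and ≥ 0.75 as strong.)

strong positive

r = 0.94 > 0 so the relationship is positive.
|r| = 0.94, which falls in the strong range.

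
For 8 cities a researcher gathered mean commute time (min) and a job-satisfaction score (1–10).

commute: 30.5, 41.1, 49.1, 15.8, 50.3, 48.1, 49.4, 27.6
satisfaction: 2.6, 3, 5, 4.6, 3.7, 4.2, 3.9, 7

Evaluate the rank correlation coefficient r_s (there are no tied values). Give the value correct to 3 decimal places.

Rank commute: 3, 4, 6, 1, 8, 5, 7, 2
Rank satisfaction: 1, 2, 7, 6, 3, 5, 4, 8
d = rank(commute) − rank(satisfaction): 2, 2, -1, -5, 5, 0, 3, -6; Σd² = 104
ρ = 1 − 6Σd² / [n(n²−1)] = 1 − 6×104 / (8×63) = 1 − 624/504 ≈ -0.238

-0.238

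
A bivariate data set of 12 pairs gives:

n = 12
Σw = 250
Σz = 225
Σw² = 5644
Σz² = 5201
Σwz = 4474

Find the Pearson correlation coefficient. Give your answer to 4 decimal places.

-0.3264

r = (nΣwz − ΣwΣz) / √[(nΣw² − (Σw)²)(nΣz² − (Σz)²)]
Numerator: 12×4474 − 250×225 = -2562
Denominator: √[(67728 − 62500)(62412 − 50625)] = √[5228 × 11787] = 7849.9959
r = -2562 / 7849.9959 ≈ -0.3264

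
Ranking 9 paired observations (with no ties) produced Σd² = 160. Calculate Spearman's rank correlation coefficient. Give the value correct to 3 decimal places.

ρ = 1 − 6Σd² / [n(n²−1)] = 1 − 6×160 / (9×80)
  = 1 − 960/720 = 1 − 1.3333 ≈ -0.333

-0.333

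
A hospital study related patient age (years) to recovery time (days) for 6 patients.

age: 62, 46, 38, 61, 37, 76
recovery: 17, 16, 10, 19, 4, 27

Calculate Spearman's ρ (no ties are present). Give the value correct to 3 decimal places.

0.943

Rank age: 5, 3, 2, 4, 1, 6
Rank recovery: 4, 3, 2, 5, 1, 6
d = rank(age) − rank(recovery): 1, 0, 0, -1, 0, 0; Σd² = 2
ρ = 1 − 6Σd² / [n(n²−1)] = 1 − 6×2 / (6×35) = 1 − 12/210 ≈ 0.943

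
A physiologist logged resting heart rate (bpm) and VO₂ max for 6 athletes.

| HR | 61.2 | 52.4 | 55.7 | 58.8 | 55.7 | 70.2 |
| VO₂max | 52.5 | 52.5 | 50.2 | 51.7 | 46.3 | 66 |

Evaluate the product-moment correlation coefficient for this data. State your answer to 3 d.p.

0.858

n = 6, Σx = 354, Σy = 319.2, Σx² = 21081.66, Σy² = 17205.12, Σxy = 19012.21
nΣxy − ΣxΣy = 114073.26 − 112996.8 = 1076.46
nΣx² − (Σx)² = 126489.96 − 125316 = 1173.96; nΣy² − (Σy)² = 103230.72 − 101888.64 = 1342.08
r = 1076.46 / √(1173.96 × 1342.08) = 1076.46 / 1255.2084 ≈ 0.858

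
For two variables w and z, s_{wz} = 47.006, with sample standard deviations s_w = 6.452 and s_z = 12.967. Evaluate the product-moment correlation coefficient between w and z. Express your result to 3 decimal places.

0.562

r = Cov(w,z) / (s_w · s_z) = 47.006 / (6.452 × 12.967)
  = 47.006 / 83.6631 ≈ 0.562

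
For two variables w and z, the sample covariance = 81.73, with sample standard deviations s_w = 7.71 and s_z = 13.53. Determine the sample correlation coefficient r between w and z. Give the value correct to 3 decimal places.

r = Cov(w,z) / (s_w · s_z) = 81.73 / (7.71 × 13.53)
  = 81.73 / 104.3163 ≈ 0.783

0.783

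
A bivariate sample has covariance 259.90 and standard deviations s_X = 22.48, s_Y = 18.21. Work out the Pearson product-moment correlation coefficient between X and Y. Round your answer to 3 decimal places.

r = Cov(X,Y) / (s_X · s_Y) = 259.90 / (22.48 × 18.21)
  = 259.90 / 409.3608 ≈ 0.635

0.635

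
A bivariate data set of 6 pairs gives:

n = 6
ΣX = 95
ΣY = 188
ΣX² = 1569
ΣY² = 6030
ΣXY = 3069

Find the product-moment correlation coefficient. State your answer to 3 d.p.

r = (nΣXY − ΣXΣY) / √[(nΣX² − (ΣX)²)(nΣY² − (ΣY)²)]
Numerator: 6×3069 − 95×188 = 554
Denominator: √[(9414 − 9025)(36180 − 35344)] = √[389 × 836] = 570.2666
r = 554 / 570.2666 ≈ 0.971

0.971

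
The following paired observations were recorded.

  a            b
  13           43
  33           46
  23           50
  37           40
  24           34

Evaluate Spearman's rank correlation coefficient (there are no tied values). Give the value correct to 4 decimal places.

Rank a: 1, 4, 2, 5, 3
Rank b: 3, 4, 5, 2, 1
d = rank(a) − rank(b): -2, 0, -3, 3, 2; Σd² = 26
ρ = 1 − 6Σd² / [n(n²−1)] = 1 − 6×26 / (5×24) = 1 − 156/120 ≈ -0.3000

-0.3000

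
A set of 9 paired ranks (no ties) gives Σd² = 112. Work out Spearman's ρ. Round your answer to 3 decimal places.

ρ = 1 − 6Σd² / [n(n²−1)] = 1 − 6×112 / (9×80)
  = 1 − 672/720 = 1 − 0.9333 ≈ 0.067

0.067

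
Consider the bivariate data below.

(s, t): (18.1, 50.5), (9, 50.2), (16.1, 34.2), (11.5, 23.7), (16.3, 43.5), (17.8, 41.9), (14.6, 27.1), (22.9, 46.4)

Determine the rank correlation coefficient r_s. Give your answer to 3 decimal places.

Rank s: 7, 1, 4, 2, 5, 6, 3, 8
Rank t: 8, 7, 3, 1, 5, 4, 2, 6
d = rank(s) − rank(t): -1, -6, 1, 1, 0, 2, 1, 2; Σd² = 48
ρ = 1 − 6Σd² / [n(n²−1)] = 1 − 6×48 / (8×63) = 1 − 288/504 ≈ 0.429

0.429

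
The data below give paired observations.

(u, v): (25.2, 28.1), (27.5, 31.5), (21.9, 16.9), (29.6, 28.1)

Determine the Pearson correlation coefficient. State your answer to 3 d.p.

0.815

n = 4, Σu = 104.2, Σv = 104.6, Σu² = 2747.06, Σv² = 2857.08, Σuv = 2776.24
nΣuv − ΣuΣv = 11104.96 − 10899.32 = 205.64
nΣu² − (Σu)² = 10988.24 − 10857.64 = 130.6; nΣv² − (Σv)² = 11428.32 − 10941.16 = 487.16
r = 205.64 / √(130.6 × 487.16) = 205.64 / 252.2362 ≈ 0.815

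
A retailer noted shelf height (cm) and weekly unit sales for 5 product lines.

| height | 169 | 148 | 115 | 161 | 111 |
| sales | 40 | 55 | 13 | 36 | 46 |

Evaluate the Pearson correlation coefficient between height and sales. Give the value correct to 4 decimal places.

n = 5, Σx = 704, Σy = 190, Σx² = 101932, Σy² = 8206, Σxy = 27297
nΣxy − ΣxΣy = 136485 − 133760 = 2725
nΣx² − (Σx)² = 509660 − 495616 = 14044; nΣy² − (Σy)² = 41030 − 36100 = 4930
r = 2725 / √(14044 × 4930) = 2725 / 8320.8726 ≈ 0.3275

0.3275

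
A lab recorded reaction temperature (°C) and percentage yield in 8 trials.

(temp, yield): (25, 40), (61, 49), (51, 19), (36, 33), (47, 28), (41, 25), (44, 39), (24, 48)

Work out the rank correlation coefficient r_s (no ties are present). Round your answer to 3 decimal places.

-0.214

Rank temp: 2, 8, 7, 3, 6, 4, 5, 1
Rank yield: 6, 8, 1, 4, 3, 2, 5, 7
d = rank(temp) − rank(yield): -4, 0, 6, -1, 3, 2, 0, -6; Σd² = 102
ρ = 1 − 6Σd² / [n(n²−1)] = 1 − 6×102 / (8×63) = 1 − 612/504 ≈ -0.214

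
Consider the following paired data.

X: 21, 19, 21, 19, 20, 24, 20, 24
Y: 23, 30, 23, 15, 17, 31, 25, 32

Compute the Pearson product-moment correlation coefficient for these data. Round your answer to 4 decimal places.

0.6437

n = 8, ΣX = 168, ΣY = 196, ΣX² = 3556, ΣY² = 5082, ΣXY = 4173
nΣXY − ΣXΣY = 33384 − 32928 = 456
nΣX² − (ΣX)² = 28448 − 28224 = 224; nΣY² − (ΣY)² = 40656 − 38416 = 2240
r = 456 / √(224 × 2240) = 456 / 708.3502 ≈ 0.6437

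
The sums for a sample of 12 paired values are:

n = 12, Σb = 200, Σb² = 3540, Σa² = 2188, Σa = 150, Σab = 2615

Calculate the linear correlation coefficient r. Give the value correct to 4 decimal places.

r = (nΣab − ΣaΣb) / √[(nΣa² − (Σa)²)(nΣb² − (Σb)²)]
Numerator: 12×2615 − 150×200 = 1380
Denominator: √[(26256 − 22500)(42480 − 40000)] = √[3756 × 2480] = 3052.0288
r = 1380 / 3052.0288 ≈ 0.4522

0.4522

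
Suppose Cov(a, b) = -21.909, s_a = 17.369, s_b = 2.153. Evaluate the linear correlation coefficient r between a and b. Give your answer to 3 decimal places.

-0.586

r = Cov(a,b) / (s_a · s_b) = -21.909 / (17.369 × 2.153)
  = -21.909 / 37.3955 ≈ -0.586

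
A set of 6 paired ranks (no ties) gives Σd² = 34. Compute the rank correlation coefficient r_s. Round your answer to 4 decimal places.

ρ = 1 − 6Σd² / [n(n²−1)] = 1 − 6×34 / (6×35)
  = 1 − 204/210 = 1 − 0.97143 ≈ 0.0286

0.0286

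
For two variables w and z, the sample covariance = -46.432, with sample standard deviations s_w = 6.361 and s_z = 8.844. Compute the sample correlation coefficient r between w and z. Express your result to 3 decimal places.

-0.825

r = Cov(w,z) / (s_w · s_z) = -46.432 / (6.361 × 8.844)
  = -46.432 / 56.2567 ≈ -0.825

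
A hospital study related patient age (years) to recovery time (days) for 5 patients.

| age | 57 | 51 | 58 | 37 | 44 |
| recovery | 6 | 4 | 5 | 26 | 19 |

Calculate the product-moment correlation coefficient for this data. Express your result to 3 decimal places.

-0.933

n = 5, Σx = 247, Σy = 60, Σx² = 12519, Σy² = 1114, Σxy = 2634
nΣxy − ΣxΣy = 13170 − 14820 = -1650
nΣx² − (Σx)² = 62595 − 61009 = 1586; nΣy² − (Σy)² = 5570 − 3600 = 1970
r = -1650 / √(1586 × 1970) = -1650 / 1767.6029 ≈ -0.933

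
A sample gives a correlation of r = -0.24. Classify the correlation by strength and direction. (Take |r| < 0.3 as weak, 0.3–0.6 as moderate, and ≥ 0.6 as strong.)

r = -0.24 < 0 so the relationship is negative.
|r| = 0.24, which falls in the weak range.

weak negative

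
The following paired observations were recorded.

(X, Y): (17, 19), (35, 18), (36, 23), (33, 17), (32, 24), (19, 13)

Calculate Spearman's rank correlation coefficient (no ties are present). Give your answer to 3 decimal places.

Rank X: 1, 5, 6, 4, 3, 2
Rank Y: 4, 3, 5, 2, 6, 1
d = rank(X) − rank(Y): -3, 2, 1, 2, -3, 1; Σd² = 28
ρ = 1 − 6Σd² / [n(n²−1)] = 1 − 6×28 / (6×35) = 1 − 168/210 ≈ 0.200

0.200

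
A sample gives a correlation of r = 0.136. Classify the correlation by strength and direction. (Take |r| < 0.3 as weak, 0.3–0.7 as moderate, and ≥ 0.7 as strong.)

r = 0.136 > 0 so the relationship is positive.
|r| = 0.136, which falls in the weak range.

weak positive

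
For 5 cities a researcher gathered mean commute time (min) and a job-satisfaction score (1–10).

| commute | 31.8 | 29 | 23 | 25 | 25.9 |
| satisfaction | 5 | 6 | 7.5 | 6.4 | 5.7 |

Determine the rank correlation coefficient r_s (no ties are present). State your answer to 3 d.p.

-0.900

Rank commute: 5, 4, 1, 2, 3
Rank satisfaction: 1, 3, 5, 4, 2
d = rank(commute) − rank(satisfaction): 4, 1, -4, -2, 1; Σd² = 38
ρ = 1 − 6Σd² / [n(n²−1)] = 1 − 6×38 / (5×24) = 1 − 228/120 ≈ -0.900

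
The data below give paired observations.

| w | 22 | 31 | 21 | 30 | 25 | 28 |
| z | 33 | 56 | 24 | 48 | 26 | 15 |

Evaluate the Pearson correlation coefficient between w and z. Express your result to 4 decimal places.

0.5883

n = 6, Σw = 157, Σz = 202, Σw² = 4195, Σz² = 8006, Σwz = 5476
nΣwz − ΣwΣz = 32856 − 31714 = 1142
nΣw² − (Σw)² = 25170 − 24649 = 521; nΣz² − (Σz)² = 48036 − 40804 = 7232
r = 1142 / √(521 × 7232) = 1142 / 1941.1007 ≈ 0.5883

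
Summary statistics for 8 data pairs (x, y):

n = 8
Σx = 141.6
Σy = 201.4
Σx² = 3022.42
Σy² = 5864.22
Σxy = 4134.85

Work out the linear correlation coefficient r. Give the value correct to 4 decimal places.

0.8905

r = (nΣxy − ΣxΣy) / √[(nΣx² − (Σx)²)(nΣy² − (Σy)²)]
Numerator: 8×4134.85 − 141.6×201.4 = 4560.56
Denominator: √[(24179.36 − 20050.56)(46913.76 − 40561.96)] = √[4128.8 × 6351.8] = 5121.0655
r = 4560.56 / 5121.0655 ≈ 0.8905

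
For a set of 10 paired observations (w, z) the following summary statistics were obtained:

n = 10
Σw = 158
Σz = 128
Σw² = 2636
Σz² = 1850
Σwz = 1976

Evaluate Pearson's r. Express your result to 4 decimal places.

-0.2700

r = (nΣwz − ΣwΣz) / √[(nΣw² − (Σw)²)(nΣz² − (Σz)²)]
Numerator: 10×1976 − 158×128 = -464
Denominator: √[(26360 − 24964)(18500 − 16384)] = √[1396 × 2116] = 1718.7018
r = -464 / 1718.7018 ≈ -0.2700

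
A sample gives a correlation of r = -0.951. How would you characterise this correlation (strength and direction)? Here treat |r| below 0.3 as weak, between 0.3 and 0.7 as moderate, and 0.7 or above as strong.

r = -0.951 < 0 so the relationship is negative.
|r| = 0.951, which falls in the strong range.

strong negative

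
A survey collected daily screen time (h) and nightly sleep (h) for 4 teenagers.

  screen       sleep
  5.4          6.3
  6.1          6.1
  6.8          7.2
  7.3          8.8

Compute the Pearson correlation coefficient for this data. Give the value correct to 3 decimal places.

n = 4, Σx = 25.6, Σy = 28.4, Σx² = 165.9, Σy² = 206.18, Σxy = 184.43
nΣxy − ΣxΣy = 737.72 − 727.04 = 10.68
nΣx² − (Σx)² = 663.6 − 655.36 = 8.24; nΣy² − (Σy)² = 824.72 − 806.56 = 18.16
r = 10.68 / √(8.24 × 18.16) = 10.68 / 12.2327 ≈ 0.873

0.873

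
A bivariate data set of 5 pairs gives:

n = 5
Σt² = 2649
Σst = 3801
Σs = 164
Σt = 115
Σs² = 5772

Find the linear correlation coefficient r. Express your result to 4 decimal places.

0.7316

r = (nΣst − ΣsΣt) / √[(nΣs² − (Σs)²)(nΣt² − (Σt)²)]
Numerator: 5×3801 − 164×115 = 145
Denominator: √[(28860 − 26896)(13245 − 13225)] = √[1964 × 20] = 198.1918
r = 145 / 198.1918 ≈ 0.7316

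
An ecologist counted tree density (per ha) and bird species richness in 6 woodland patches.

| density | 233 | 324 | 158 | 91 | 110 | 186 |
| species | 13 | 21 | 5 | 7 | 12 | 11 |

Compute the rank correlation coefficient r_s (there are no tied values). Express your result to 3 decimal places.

0.714

Rank density: 5, 6, 3, 1, 2, 4
Rank species: 5, 6, 1, 2, 4, 3
d = rank(density) − rank(species): 0, 0, 2, -1, -2, 1; Σd² = 10
ρ = 1 − 6Σd² / [n(n²−1)] = 1 − 6×10 / (6×35) = 1 − 60/210 ≈ 0.714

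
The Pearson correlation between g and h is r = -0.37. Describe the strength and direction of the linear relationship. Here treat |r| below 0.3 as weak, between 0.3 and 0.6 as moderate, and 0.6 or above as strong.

r = -0.37 < 0 so the relationship is negative.
|r| = 0.37, which falls in the moderate range.

moderate negative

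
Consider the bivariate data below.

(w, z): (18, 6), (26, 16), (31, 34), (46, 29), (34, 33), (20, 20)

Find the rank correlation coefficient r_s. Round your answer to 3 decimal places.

Rank w: 1, 3, 4, 6, 5, 2
Rank z: 1, 2, 6, 4, 5, 3
d = rank(w) − rank(z): 0, 1, -2, 2, 0, -1; Σd² = 10
ρ = 1 − 6Σd² / [n(n²−1)] = 1 − 6×10 / (6×35) = 1 − 60/210 ≈ 0.714

0.714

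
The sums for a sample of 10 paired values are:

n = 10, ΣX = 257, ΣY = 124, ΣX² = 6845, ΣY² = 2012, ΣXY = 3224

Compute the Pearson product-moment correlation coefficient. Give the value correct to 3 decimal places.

0.110

r = (nΣXY − ΣXΣY) / √[(nΣX² − (ΣX)²)(nΣY² − (ΣY)²)]
Numerator: 10×3224 − 257×124 = 372
Denominator: √[(68450 − 66049)(20120 − 15376)] = √[2401 × 4744] = 3374.9584
r = 372 / 3374.9584 ≈ 0.110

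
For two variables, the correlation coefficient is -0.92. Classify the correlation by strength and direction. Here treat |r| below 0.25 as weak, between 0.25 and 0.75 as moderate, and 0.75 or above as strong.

strong negative

r = -0.92 < 0 so the relationship is negative.
|r| = 0.92, which falls in the strong range.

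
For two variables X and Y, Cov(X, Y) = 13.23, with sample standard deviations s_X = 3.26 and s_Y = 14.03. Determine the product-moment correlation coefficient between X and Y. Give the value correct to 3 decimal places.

0.289

r = Cov(X,Y) / (s_X · s_Y) = 13.23 / (3.26 × 14.03)
  = 13.23 / 45.7378 ≈ 0.289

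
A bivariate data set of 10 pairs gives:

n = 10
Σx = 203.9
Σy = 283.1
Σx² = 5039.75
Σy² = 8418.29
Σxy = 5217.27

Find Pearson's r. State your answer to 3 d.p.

r = (nΣxy − ΣxΣy) / √[(nΣx² − (Σx)²)(nΣy² − (Σy)²)]
Numerator: 10×5217.27 − 203.9×283.1 = -5551.39
Denominator: √[(50397.5 − 41575.21)(84182.9 − 80145.61)] = √[8822.29 × 4037.29] = 5968.0938
r = -5551.39 / 5968.0938 ≈ -0.930

-0.930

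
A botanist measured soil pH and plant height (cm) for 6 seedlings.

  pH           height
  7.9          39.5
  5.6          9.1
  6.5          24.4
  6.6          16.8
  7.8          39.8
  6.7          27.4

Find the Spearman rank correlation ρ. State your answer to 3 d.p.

Rank pH: 6, 1, 2, 3, 5, 4
Rank height: 5, 1, 3, 2, 6, 4
d = rank(pH) − rank(height): 1, 0, -1, 1, -1, 0; Σd² = 4
ρ = 1 − 6Σd² / [n(n²−1)] = 1 − 6×4 / (6×35) = 1 − 24/210 ≈ 0.886

0.886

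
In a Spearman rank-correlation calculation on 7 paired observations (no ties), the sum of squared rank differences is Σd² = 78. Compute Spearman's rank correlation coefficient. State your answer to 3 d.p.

ρ = 1 − 6Σd² / [n(n²−1)] = 1 − 6×78 / (7×48)
  = 1 − 468/336 = 1 − 1.3929 ≈ -0.393

-0.393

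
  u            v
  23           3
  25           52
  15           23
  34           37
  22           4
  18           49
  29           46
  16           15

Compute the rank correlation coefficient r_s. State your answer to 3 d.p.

Rank u: 5, 6, 1, 8, 4, 3, 7, 2
Rank v: 1, 8, 4, 5, 2, 7, 6, 3
d = rank(u) − rank(v): 4, -2, -3, 3, 2, -4, 1, -1; Σd² = 60
ρ = 1 − 6Σd² / [n(n²−1)] = 1 − 6×60 / (8×63) = 1 − 360/504 ≈ 0.286

0.286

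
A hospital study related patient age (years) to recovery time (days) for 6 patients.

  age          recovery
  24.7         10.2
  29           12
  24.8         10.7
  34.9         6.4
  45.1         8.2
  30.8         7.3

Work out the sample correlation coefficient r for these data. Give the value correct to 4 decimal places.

n = 6, Σx = 189.3, Σy = 54.8, Σx² = 6266.79, Σy² = 524.02, Σxy = 1683.32
nΣxy − ΣxΣy = 10099.92 − 10373.64 = -273.72
nΣx² − (Σx)² = 37600.74 − 35834.49 = 1766.25; nΣy² − (Σy)² = 3144.12 − 3003.04 = 141.08
r = -273.72 / √(1766.25 × 141.08) = -273.72 / 499.1819 ≈ -0.5483

-0.5483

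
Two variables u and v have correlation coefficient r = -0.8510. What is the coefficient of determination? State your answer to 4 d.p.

r² = (-0.8510)² = 0.7242

0.7242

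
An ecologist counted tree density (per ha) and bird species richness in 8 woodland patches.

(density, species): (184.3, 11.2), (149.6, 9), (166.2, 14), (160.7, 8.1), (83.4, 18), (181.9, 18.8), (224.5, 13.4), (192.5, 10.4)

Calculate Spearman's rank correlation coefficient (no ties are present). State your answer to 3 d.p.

Rank density: 6, 2, 4, 3, 1, 5, 8, 7
Rank species: 4, 2, 6, 1, 7, 8, 5, 3
d = rank(density) − rank(species): 2, 0, -2, 2, -6, -3, 3, 4; Σd² = 82
ρ = 1 − 6Σd² / [n(n²−1)] = 1 − 6×82 / (8×63) = 1 − 492/504 ≈ 0.024

0.024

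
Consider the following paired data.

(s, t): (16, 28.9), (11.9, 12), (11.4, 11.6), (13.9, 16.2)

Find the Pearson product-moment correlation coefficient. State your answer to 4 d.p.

n = 4, Σs = 53.2, Σt = 68.7, Σs² = 720.78, Σt² = 1376.21, Σst = 962.62
nΣst − ΣsΣt = 3850.48 − 3654.84 = 195.64
nΣs² − (Σs)² = 2883.12 − 2830.24 = 52.88; nΣt² − (Σt)² = 5504.84 − 4719.69 = 785.15
r = 195.64 / √(52.88 × 785.15) = 195.64 / 203.7615 ≈ 0.9601

0.9601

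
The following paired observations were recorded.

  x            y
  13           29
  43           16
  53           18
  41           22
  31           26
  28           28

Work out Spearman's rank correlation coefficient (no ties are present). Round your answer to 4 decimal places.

-0.9429

Rank x: 1, 5, 6, 4, 3, 2
Rank y: 6, 1, 2, 3, 4, 5
d = rank(x) − rank(y): -5, 4, 4, 1, -1, -3; Σd² = 68
ρ = 1 − 6Σd² / [n(n²−1)] = 1 − 6×68 / (6×35) = 1 − 408/210 ≈ -0.9429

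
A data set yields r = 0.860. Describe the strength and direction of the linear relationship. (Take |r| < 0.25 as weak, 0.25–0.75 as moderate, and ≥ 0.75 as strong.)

strong positive

r = 0.860 > 0 so the relationship is positive.
|r| = 0.860, which falls in the strong range.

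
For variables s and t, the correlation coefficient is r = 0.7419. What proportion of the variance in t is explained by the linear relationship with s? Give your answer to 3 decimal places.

0.550

r² = (0.7419)² = 0.550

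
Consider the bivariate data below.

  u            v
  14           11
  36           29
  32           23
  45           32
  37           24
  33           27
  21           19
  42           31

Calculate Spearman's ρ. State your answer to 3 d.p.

0.929

Rank u: 1, 5, 3, 8, 6, 4, 2, 7
Rank v: 1, 6, 3, 8, 4, 5, 2, 7
d = rank(u) − rank(v): 0, -1, 0, 0, 2, -1, 0, 0; Σd² = 6
ρ = 1 − 6Σd² / [n(n²−1)] = 1 − 6×6 / (8×63) = 1 − 36/504 ≈ 0.929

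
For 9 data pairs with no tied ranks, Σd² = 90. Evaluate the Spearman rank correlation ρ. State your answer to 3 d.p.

ρ = 1 − 6Σd² / [n(n²−1)] = 1 − 6×90 / (9×80)
  = 1 − 540/720 = 1 − 0.7500 ≈ 0.250

0.250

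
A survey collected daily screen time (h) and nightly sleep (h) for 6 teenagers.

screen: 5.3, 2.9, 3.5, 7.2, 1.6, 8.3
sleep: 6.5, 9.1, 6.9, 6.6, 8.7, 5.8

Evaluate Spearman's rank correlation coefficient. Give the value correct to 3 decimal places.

-0.886

Rank screen: 4, 2, 3, 5, 1, 6
Rank sleep: 2, 6, 4, 3, 5, 1
d = rank(screen) − rank(sleep): 2, -4, -1, 2, -4, 5; Σd² = 66
ρ = 1 − 6Σd² / [n(n²−1)] = 1 − 6×66 / (6×35) = 1 − 396/210 ≈ -0.886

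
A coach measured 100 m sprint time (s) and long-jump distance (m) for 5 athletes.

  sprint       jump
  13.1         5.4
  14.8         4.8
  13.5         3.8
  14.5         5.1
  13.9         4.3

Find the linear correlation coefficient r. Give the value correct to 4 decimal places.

0.0763

n = 5, Σx = 69.8, Σy = 23.4, Σx² = 976.36, Σy² = 111.14, Σxy = 326.8
nΣxy − ΣxΣy = 1634 − 1633.32 = 0.68
nΣx² − (Σx)² = 4881.8 − 4872.04 = 9.76; nΣy² − (Σy)² = 555.7 − 547.56 = 8.14
r = 0.68 / √(9.76 × 8.14) = 0.68 / 8.9133 ≈ 0.0763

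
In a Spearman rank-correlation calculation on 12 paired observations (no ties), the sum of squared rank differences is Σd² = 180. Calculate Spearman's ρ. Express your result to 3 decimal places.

ρ = 1 − 6Σd² / [n(n²−1)] = 1 − 6×180 / (12×143)
  = 1 − 1080/1716 = 1 − 0.6294 ≈ 0.371

0.371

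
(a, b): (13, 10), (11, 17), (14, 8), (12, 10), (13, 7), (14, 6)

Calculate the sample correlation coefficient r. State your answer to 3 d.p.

-0.885

n = 6, Σa = 77, Σb = 58, Σa² = 995, Σb² = 638, Σab = 724
nΣab − ΣaΣb = 4344 − 4466 = -122
nΣa² − (Σa)² = 5970 − 5929 = 41; nΣb² − (Σb)² = 3828 − 3364 = 464
r = -122 / √(41 × 464) = -122 / 137.9275 ≈ -0.885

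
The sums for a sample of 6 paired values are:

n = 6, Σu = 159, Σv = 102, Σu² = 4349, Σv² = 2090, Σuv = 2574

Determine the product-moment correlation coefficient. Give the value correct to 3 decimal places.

-0.587

r = (nΣuv − ΣuΣv) / √[(nΣu² − (Σu)²)(nΣv² − (Σv)²)]
Numerator: 6×2574 − 159×102 = -774
Denominator: √[(26094 − 25281)(12540 − 10404)] = √[813 × 2136] = 1317.7891
r = -774 / 1317.7891 ≈ -0.587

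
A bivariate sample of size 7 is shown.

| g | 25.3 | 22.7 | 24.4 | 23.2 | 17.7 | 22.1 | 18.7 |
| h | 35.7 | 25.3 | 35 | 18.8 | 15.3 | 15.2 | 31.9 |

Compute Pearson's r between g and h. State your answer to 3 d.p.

n = 7, Σg = 154.1, Σh = 177.2, Σg² = 3440.37, Σh² = 4975.76, Σgh = 3970.94
nΣgh − ΣgΣh = 27796.58 − 27306.52 = 490.06
nΣg² − (Σg)² = 24082.59 − 23746.81 = 335.78; nΣh² − (Σh)² = 34830.32 − 31399.84 = 3430.48
r = 490.06 / √(335.78 × 3430.48) = 490.06 / 1073.2598 ≈ 0.457

0.457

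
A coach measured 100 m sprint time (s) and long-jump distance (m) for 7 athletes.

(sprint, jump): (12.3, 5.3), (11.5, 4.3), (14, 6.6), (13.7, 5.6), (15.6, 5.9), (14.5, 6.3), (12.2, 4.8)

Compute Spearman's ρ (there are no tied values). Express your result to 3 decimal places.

Rank sprint: 3, 1, 5, 4, 7, 6, 2
Rank jump: 3, 1, 7, 4, 5, 6, 2
d = rank(sprint) − rank(jump): 0, 0, -2, 0, 2, 0, 0; Σd² = 8
ρ = 1 − 6Σd² / [n(n²−1)] = 1 − 6×8 / (7×48) = 1 − 48/336 ≈ 0.857

0.857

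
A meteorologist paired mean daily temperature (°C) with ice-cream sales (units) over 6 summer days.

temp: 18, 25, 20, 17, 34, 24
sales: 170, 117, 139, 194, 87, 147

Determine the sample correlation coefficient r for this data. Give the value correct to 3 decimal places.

n = 6, Σx = 138, Σy = 854, Σx² = 3370, Σy² = 128724, Σxy = 18549
nΣxy − ΣxΣy = 111294 − 117852 = -6558
nΣx² − (Σx)² = 20220 − 19044 = 1176; nΣy² − (Σy)² = 772344 − 729316 = 43028
r = -6558 / √(1176 × 43028) = -6558 / 7113.4329 ≈ -0.922

-0.922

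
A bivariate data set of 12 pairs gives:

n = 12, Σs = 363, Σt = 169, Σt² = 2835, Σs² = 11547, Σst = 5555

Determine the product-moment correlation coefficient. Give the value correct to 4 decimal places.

r = (nΣst − ΣsΣt) / √[(nΣs² − (Σs)²)(nΣt² − (Σt)²)]
Numerator: 12×5555 − 363×169 = 5313
Denominator: √[(138564 − 131769)(34020 − 28561)] = √[6795 × 5459] = 6090.4766
r = 5313 / 6090.4766 ≈ 0.8723

0.8723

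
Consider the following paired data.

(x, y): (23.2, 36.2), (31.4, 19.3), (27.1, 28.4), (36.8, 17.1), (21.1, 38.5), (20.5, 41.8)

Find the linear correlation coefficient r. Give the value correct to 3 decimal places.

-0.976

n = 6, Σx = 160.1, Σy = 181.3, Σx² = 4478.31, Σy² = 6011.39, Σxy = 4514.03
nΣxy − ΣxΣy = 27084.18 − 29026.13 = -1941.95
nΣx² − (Σx)² = 26869.86 − 25632.01 = 1237.85; nΣy² − (Σy)² = 36068.34 − 32869.69 = 3198.65
r = -1941.95 / √(1237.85 × 3198.65) = -1941.95 / 1989.8364 ≈ -0.976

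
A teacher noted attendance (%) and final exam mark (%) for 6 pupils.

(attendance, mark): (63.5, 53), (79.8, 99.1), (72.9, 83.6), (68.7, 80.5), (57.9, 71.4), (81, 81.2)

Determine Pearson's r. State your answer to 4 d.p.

0.7170

n = 6, Σx = 423.8, Σy = 468.8, Σx² = 30347.8, Σy² = 37790.42, Σxy = 33609.73
nΣxy − ΣxΣy = 201658.38 − 198677.44 = 2980.94
nΣx² − (Σx)² = 182086.8 − 179606.44 = 2480.36; nΣy² − (Σy)² = 226742.52 − 219773.44 = 6969.08
r = 2980.94 / √(2480.36 × 6969.08) = 2980.94 / 4157.6228 ≈ 0.7170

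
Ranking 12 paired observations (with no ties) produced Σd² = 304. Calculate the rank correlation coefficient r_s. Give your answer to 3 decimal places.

ρ = 1 − 6Σd² / [n(n²−1)] = 1 − 6×304 / (12×143)
  = 1 − 1824/1716 = 1 − 1.0629 ≈ -0.063

-0.063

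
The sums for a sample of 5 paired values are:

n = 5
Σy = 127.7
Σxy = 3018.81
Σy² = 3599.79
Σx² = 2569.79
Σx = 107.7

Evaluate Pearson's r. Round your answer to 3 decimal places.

0.922

r = (nΣxy − ΣxΣy) / √[(nΣx² − (Σx)²)(nΣy² − (Σy)²)]
Numerator: 5×3018.81 − 107.7×127.7 = 1340.76
Denominator: √[(12848.95 − 11599.29)(17998.95 − 16307.29)] = √[1249.66 × 1691.66] = 1453.9601
r = 1340.76 / 1453.9601 ≈ 0.922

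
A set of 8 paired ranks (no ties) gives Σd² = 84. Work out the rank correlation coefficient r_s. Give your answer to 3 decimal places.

ρ = 1 − 6Σd² / [n(n²−1)] = 1 − 6×84 / (8×63)
  = 1 − 504/504 = 1 − 1.0000 ≈ 0.000

0.000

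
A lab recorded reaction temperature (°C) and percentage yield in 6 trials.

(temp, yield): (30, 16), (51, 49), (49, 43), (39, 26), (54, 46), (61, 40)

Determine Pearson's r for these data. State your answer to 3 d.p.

n = 6, Σx = 284, Σy = 220, Σx² = 14060, Σy² = 8898, Σxy = 11024
nΣxy − ΣxΣy = 66144 − 62480 = 3664
nΣx² − (Σx)² = 84360 − 80656 = 3704; nΣy² − (Σy)² = 53388 − 48400 = 4988
r = 3664 / √(3704 × 4988) = 3664 / 4298.3197 ≈ 0.852

0.852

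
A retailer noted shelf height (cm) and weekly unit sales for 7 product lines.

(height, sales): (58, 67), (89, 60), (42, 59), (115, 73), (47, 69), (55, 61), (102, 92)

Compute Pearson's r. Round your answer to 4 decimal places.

0.5868

n = 7, Σx = 508, Σy = 481, Σx² = 41912, Σy² = 33845, Σxy = 36081
nΣxy − ΣxΣy = 252567 − 244348 = 8219
nΣx² − (Σx)² = 293384 − 258064 = 35320; nΣy² − (Σy)² = 236915 − 231361 = 5554
r = 8219 / √(35320 × 5554) = 8219 / 14005.9730 ≈ 0.5868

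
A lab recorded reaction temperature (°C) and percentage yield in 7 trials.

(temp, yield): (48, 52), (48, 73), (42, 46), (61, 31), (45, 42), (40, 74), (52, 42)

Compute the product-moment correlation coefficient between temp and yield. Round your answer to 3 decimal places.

-0.617

n = 7, Σx = 336, Σy = 360, Σx² = 16422, Σy² = 20114, Σxy = 16857
nΣxy − ΣxΣy = 117999 − 120960 = -2961
nΣx² − (Σx)² = 114954 − 112896 = 2058; nΣy² − (Σy)² = 140798 − 129600 = 11198
r = -2961 / √(2058 × 11198) = -2961 / 4800.5712 ≈ -0.617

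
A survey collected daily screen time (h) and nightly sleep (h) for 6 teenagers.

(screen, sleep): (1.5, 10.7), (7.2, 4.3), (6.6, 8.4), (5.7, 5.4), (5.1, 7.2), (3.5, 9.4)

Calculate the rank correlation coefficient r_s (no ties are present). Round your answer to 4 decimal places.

Rank screen: 1, 6, 5, 4, 3, 2
Rank sleep: 6, 1, 4, 2, 3, 5
d = rank(screen) − rank(sleep): -5, 5, 1, 2, 0, -3; Σd² = 64
ρ = 1 − 6Σd² / [n(n²−1)] = 1 − 6×64 / (6×35) = 1 − 384/210 ≈ -0.8286

-0.8286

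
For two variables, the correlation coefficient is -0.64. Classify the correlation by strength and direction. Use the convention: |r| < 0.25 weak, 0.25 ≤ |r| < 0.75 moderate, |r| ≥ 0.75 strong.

r = -0.64 < 0 so the relationship is negative.
|r| = 0.64, which falls in the moderate range.

moderate negative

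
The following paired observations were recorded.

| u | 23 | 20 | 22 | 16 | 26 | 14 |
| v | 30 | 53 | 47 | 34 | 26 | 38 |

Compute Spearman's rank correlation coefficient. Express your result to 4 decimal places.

Rank u: 5, 3, 4, 2, 6, 1
Rank v: 2, 6, 5, 3, 1, 4
d = rank(u) − rank(v): 3, -3, -1, -1, 5, -3; Σd² = 54
ρ = 1 − 6Σd² / [n(n²−1)] = 1 − 6×54 / (6×35) = 1 − 324/210 ≈ -0.5429

-0.5429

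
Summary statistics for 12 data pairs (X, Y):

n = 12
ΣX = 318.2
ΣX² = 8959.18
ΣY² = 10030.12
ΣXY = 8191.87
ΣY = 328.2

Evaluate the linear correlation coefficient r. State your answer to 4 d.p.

r = (nΣXY − ΣXΣY) / √[(nΣX² − (ΣX)²)(nΣY² − (ΣY)²)]
Numerator: 12×8191.87 − 318.2×328.2 = -6130.8
Denominator: √[(107510.16 − 101251.24)(120361.44 − 107715.24)] = √[6258.92 × 12646.2] = 8896.7159
r = -6130.8 / 8896.7159 ≈ -0.6891

-0.6891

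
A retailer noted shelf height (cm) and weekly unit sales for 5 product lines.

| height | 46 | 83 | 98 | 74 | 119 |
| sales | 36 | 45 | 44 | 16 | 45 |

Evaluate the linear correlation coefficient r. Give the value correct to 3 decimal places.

n = 5, Σx = 420, Σy = 186, Σx² = 38246, Σy² = 7538, Σxy = 16242
nΣxy − ΣxΣy = 81210 − 78120 = 3090
nΣx² − (Σx)² = 191230 − 176400 = 14830; nΣy² − (Σy)² = 37690 − 34596 = 3094
r = 3090 / √(14830 × 3094) = 3090 / 6773.7744 ≈ 0.456

0.456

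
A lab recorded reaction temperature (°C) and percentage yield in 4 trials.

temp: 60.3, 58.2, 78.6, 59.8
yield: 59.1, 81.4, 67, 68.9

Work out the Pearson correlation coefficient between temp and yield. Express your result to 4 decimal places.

-0.2407

n = 4, Σx = 256.9, Σy = 276.4, Σx² = 16777.33, Σy² = 19354.98, Σxy = 17687.63
nΣxy − ΣxΣy = 70750.52 − 71007.16 = -256.64
nΣx² − (Σx)² = 67109.32 − 65997.61 = 1111.71; nΣy² − (Σy)² = 77419.92 − 76396.96 = 1022.96
r = -256.64 / √(1111.71 × 1022.96) = -256.64 / 1066.4121 ≈ -0.2407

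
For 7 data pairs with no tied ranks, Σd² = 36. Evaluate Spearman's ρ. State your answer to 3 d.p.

0.357

ρ = 1 − 6Σd² / [n(n²−1)] = 1 − 6×36 / (7×48)
  = 1 − 216/336 = 1 − 0.6429 ≈ 0.357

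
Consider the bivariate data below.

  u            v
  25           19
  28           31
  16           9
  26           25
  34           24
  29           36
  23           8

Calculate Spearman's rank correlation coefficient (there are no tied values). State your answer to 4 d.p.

Rank u: 3, 5, 1, 4, 7, 6, 2
Rank v: 3, 6, 2, 5, 4, 7, 1
d = rank(u) − rank(v): 0, -1, -1, -1, 3, -1, 1; Σd² = 14
ρ = 1 − 6Σd² / [n(n²−1)] = 1 − 6×14 / (7×48) = 1 − 84/336 ≈ 0.7500

0.7500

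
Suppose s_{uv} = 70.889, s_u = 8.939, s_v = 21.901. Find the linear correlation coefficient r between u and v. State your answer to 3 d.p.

0.362

r = Cov(u,v) / (s_u · s_v) = 70.889 / (8.939 × 21.901)
  = 70.889 / 195.7730 ≈ 0.362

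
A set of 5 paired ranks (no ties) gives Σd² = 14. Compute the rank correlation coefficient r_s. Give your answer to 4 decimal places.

ρ = 1 − 6Σd² / [n(n²−1)] = 1 − 6×14 / (5×24)
  = 1 − 84/120 = 1 − 0.70000 ≈ 0.3000

0.3000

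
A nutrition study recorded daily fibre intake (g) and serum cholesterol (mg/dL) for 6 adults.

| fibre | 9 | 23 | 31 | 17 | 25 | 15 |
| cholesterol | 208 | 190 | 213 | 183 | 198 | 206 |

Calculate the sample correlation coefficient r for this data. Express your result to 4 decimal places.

n = 6, Σx = 120, Σy = 1198, Σx² = 2710, Σy² = 239862, Σxy = 23996
nΣxy − ΣxΣy = 143976 − 143760 = 216
nΣx² − (Σx)² = 16260 − 14400 = 1860; nΣy² − (Σy)² = 1439172 − 1435204 = 3968
r = 216 / √(1860 × 3968) = 216 / 2716.7039 ≈ 0.0795

0.0795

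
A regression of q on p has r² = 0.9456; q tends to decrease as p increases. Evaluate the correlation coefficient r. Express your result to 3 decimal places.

-0.972

|r| = √0.9456 = 0.972
The association is negative, so r = −0.972.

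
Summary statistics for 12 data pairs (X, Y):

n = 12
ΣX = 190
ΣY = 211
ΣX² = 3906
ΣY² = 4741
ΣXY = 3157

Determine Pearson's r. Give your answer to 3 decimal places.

r = (nΣXY − ΣXΣY) / √[(nΣX² − (ΣX)²)(nΣY² − (ΣY)²)]
Numerator: 12×3157 − 190×211 = -2206
Denominator: √[(46872 − 36100)(56892 − 44521)] = √[10772 × 12371] = 11543.8474
r = -2206 / 11543.8474 ≈ -0.191

-0.191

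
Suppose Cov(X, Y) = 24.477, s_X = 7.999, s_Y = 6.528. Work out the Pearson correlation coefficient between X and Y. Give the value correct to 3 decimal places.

0.469

r = Cov(X,Y) / (s_X · s_Y) = 24.477 / (7.999 × 6.528)
  = 24.477 / 52.2175 ≈ 0.469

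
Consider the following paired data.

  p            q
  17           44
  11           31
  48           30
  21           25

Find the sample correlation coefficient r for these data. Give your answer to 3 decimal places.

-0.248

n = 4, Σp = 97, Σq = 130, Σp² = 3155, Σq² = 4422, Σpq = 3054
nΣpq − ΣpΣq = 12216 − 12610 = -394
nΣp² − (Σp)² = 12620 − 9409 = 3211; nΣq² − (Σq)² = 17688 − 16900 = 788
r = -394 / √(3211 × 788) = -394 / 1590.6816 ≈ -0.248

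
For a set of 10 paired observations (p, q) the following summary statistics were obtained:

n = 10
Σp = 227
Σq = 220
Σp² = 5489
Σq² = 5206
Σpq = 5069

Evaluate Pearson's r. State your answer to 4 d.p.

r = (nΣpq − ΣpΣq) / √[(nΣp² − (Σp)²)(nΣq² − (Σq)²)]
Numerator: 10×5069 − 227×220 = 750
Denominator: √[(54890 − 51529)(52060 − 48400)] = √[3361 × 3660] = 3507.3152
r = 750 / 3507.3152 ≈ 0.2138

0.2138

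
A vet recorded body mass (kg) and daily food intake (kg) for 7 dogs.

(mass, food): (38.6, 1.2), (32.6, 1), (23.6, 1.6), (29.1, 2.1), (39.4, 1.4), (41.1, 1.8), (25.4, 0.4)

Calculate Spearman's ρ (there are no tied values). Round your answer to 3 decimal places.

Rank mass: 5, 4, 1, 3, 6, 7, 2
Rank food: 3, 2, 5, 7, 4, 6, 1
d = rank(mass) − rank(food): 2, 2, -4, -4, 2, 1, 1; Σd² = 46
ρ = 1 − 6Σd² / [n(n²−1)] = 1 − 6×46 / (7×48) = 1 − 276/336 ≈ 0.179

0.179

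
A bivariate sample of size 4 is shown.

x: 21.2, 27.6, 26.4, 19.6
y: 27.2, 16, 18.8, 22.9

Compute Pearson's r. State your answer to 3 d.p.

n = 4, Σx = 94.8, Σy = 84.9, Σx² = 2292.32, Σy² = 1873.69, Σxy = 1963.4
nΣxy − ΣxΣy = 7853.6 − 8048.52 = -194.92
nΣx² − (Σx)² = 9169.28 − 8987.04 = 182.24; nΣy² − (Σy)² = 7494.76 − 7208.01 = 286.75
r = -194.92 / √(182.24 × 286.75) = -194.92 / 228.5986 ≈ -0.853

-0.853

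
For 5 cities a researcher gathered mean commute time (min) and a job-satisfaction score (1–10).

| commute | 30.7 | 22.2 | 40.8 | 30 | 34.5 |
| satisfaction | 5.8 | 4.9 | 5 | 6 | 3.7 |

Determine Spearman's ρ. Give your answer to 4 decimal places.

-0.2000

Rank commute: 3, 1, 5, 2, 4
Rank satisfaction: 4, 2, 3, 5, 1
d = rank(commute) − rank(satisfaction): -1, -1, 2, -3, 3; Σd² = 24
ρ = 1 − 6Σd² / [n(n²−1)] = 1 − 6×24 / (5×24) = 1 − 144/120 ≈ -0.2000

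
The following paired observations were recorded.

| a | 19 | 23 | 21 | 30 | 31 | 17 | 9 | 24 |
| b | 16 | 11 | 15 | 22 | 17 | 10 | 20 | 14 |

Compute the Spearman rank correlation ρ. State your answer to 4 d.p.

0.2381

Rank a: 3, 5, 4, 7, 8, 2, 1, 6
Rank b: 5, 2, 4, 8, 6, 1, 7, 3
d = rank(a) − rank(b): -2, 3, 0, -1, 2, 1, -6, 3; Σd² = 64
ρ = 1 − 6Σd² / [n(n²−1)] = 1 − 6×64 / (8×63) = 1 − 384/504 ≈ 0.2381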